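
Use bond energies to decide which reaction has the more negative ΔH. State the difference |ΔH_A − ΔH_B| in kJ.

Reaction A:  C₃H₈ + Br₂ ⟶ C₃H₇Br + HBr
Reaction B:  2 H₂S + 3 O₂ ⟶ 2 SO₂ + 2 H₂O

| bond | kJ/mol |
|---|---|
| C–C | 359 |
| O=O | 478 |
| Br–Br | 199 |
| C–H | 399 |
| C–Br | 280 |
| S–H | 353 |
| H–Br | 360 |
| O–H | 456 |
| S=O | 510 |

Reaction B, by 976 kJ

Reaction A:
  Bonds broken (reactants):
    Br–Br: 1 × 199 = 199
    C–C: 2 × 359 = 718
    C–H: 8 × 399 = 3192
    Σ(broken) = 4109 kJ
  Bonds formed (products):
    C–Br: 1 × 280 = 280
    C–C: 2 × 359 = 718
    C–H: 7 × 399 = 2793
    H–Br: 1 × 360 = 360
    Σ(formed) = 4151 kJ
  ΔH_A = 4109 − 4151 = −42 kJ
Reaction B:
  Bonds broken (reactants):
    O=O: 3 × 478 = 1434
    S–H: 4 × 353 = 1412
    Σ(broken) = 2846 kJ
  Bonds formed (products):
    O–H: 4 × 456 = 1824
    S=O: 4 × 510 = 2040
    Σ(formed) = 3864 kJ
  ΔH_B = 2846 − 3864 = −1018 kJ
ΔH_A − ΔH_B = +976 kJ, so reaction B has the more negative ΔH; |ΔH_A − ΔH_B| = 976 kJ.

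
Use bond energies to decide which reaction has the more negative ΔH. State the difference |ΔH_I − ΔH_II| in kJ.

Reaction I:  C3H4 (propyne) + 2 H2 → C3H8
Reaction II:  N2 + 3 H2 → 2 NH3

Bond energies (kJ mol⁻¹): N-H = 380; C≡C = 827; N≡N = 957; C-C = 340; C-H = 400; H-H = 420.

Reaction I:
  Bonds broken (reactants):
    C≡C: 1 × 827 = 827
    C-C: 1 × 340 = 340
    C-H: 4 × 400 = 1600
    H-H: 2 × 420 = 840
    Σ(broken) = 3607 kJ
  Bonds formed (products):
    C-C: 2 × 340 = 680
    C-H: 8 × 400 = 3200
    Σ(formed) = 3880 kJ
  ΔH_I = 3607 − 3880 = −273 kJ
Reaction II:
  Bonds broken (reactants):
    H-H: 3 × 420 = 1260
    N≡N: 1 × 957 = 957
    Σ(broken) = 2217 kJ
  Bonds formed (products):
    N-H: 6 × 380 = 2280
    Σ(formed) = 2280 kJ
  ΔH_II = 2217 − 2280 = −63 kJ
ΔH_I − ΔH_II = −210 kJ, so reaction I has the more negative ΔH; |ΔH_I − ΔH_II| = 210 kJ.

Reaction I, by 210 kJ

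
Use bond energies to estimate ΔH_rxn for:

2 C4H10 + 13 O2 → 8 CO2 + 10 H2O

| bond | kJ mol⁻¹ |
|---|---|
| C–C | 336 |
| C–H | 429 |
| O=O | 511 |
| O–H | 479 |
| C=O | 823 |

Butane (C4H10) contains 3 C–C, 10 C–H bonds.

Bonds broken (reactants):
  C–C: 6 × 336 = 2016
  C–H: 20 × 429 = 8580
  O=O: 13 × 511 = 6643
  Σ(broken) = 17239 kJ
Bonds formed (products):
  C=O: 16 × 823 = 13168
  O–H: 20 × 479 = 9580
  Σ(formed) = 22748 kJ
ΔH = Σ(broken) − Σ(formed) = 17239 − 22748 = −5509 kJ

ΔH ≈ −5509 kJ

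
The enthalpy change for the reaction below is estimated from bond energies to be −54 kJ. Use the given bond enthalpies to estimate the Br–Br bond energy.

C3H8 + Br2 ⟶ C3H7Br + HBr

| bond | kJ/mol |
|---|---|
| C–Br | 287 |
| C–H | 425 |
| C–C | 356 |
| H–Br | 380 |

Let D be the Br–Br bond energy.
Σ(broken) = 1×D + 2×356 + 8×425 = 4112 + D
Σ(formed) = 1×287 + 2×356 + 7×425 + 1×380 = 4354
ΔH = Σ(broken) − Σ(formed) = (4112 + D) − (4354) = −242 + D
Setting this equal to −54 kJ gives D = 188 kJ/mol.

D(Br–Br) ≈ 188 kJ/mol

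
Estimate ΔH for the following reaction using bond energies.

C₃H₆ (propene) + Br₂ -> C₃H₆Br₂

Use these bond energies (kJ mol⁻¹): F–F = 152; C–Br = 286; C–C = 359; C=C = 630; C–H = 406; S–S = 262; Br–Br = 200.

ΔH ≈ −101 kJ

Bonds broken (reactants):
  Br–Br: 1 × 200 = 200
  C–C: 1 × 359 = 359
  C–H: 6 × 406 = 2436
  C=C: 1 × 630 = 630
  Σ(broken) = 3625 kJ
Bonds formed (products):
  C–Br: 2 × 286 = 572
  C–C: 2 × 359 = 718
  C–H: 6 × 406 = 2436
  Σ(formed) = 3726 kJ
ΔH = Σ(broken) − Σ(formed) = 3625 − 3726 = −101 kJ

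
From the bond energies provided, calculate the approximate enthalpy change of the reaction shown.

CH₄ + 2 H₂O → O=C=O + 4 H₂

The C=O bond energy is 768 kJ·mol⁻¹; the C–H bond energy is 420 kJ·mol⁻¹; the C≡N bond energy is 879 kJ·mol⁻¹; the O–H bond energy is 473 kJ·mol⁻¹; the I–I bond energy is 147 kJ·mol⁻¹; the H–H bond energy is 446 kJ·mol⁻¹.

ΔH ≈ +252 kJ

Bonds broken (reactants):
  C–H: 4 × 420 = 1680
  O–H: 4 × 473 = 1892
  Σ(broken) = 3572 kJ
Bonds formed (products):
  C=O: 2 × 768 = 1536
  H–H: 4 × 446 = 1784
  Σ(formed) = 3320 kJ
ΔH = Σ(broken) − Σ(formed) = 3572 − 3320 = +252 kJ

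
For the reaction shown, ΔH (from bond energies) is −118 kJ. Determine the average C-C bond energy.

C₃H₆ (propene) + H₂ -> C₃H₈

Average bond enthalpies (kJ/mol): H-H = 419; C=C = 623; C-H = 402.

D(C-C) ≈ 356 kJ/mol

Let D be the C-C bond energy.
Σ(broken) = 1×D + 6×402 + 1×623 + 1×419 = 3454 + D
Σ(formed) = 2×D + 8×402 = 3216 + 2D
ΔH = Σ(broken) − Σ(formed) = (3454 + D) − (3216 + 2D) = +238 − D
Setting this equal to −118 kJ gives D = 356 kJ/mol.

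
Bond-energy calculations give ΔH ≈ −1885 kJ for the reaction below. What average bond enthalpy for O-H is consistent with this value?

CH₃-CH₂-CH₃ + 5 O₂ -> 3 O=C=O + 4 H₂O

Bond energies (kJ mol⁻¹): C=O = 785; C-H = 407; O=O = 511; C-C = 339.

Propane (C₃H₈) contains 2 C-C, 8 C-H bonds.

D(O-H) ≈ 458 kJ/mol

Let D be the O-H bond energy.
Σ(broken) = 2×339 + 8×407 + 5×511 = 6489
Σ(formed) = 6×785 + 8×D = 4710 + 8D
ΔH = Σ(broken) − Σ(formed) = (6489) − (4710 + 8D) = +1779 − 8D
Setting this equal to −1885 kJ gives 8D = 3664, so D = 458 kJ/mol.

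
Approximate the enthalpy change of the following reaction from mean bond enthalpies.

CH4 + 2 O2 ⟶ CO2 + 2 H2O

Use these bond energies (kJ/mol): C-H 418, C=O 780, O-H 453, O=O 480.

ΔH ≈ −740 kJ

Bonds broken (reactants):
  C-H: 4 × 418 = 1672
  O=O: 2 × 480 = 960
  Σ(broken) = 2632 kJ
Bonds formed (products):
  C=O: 2 × 780 = 1560
  O-H: 4 × 453 = 1812
  Σ(formed) = 3372 kJ
ΔH = Σ(broken) − Σ(formed) = 2632 − 3372 = −740 kJ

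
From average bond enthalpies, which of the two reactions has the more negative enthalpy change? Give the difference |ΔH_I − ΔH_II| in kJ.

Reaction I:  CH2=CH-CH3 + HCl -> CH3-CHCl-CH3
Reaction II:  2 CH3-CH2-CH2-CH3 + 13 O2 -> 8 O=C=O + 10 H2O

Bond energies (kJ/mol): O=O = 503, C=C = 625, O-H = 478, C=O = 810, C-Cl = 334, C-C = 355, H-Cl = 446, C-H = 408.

Reaction II, by 5665 kJ

Reaction I:
  Bonds broken (reactants):
    C-C: 1 × 355 = 355
    C-H: 6 × 408 = 2448
    C=C: 1 × 625 = 625
    H-Cl: 1 × 446 = 446
    Σ(broken) = 3874 kJ
  Bonds formed (products):
    C-C: 2 × 355 = 710
    C-Cl: 1 × 334 = 334
    C-H: 7 × 408 = 2856
    Σ(formed) = 3900 kJ
  ΔH_I = 3874 − 3900 = −26 kJ
Reaction II:
  Bonds broken (reactants):
    C-C: 6 × 355 = 2130
    C-H: 20 × 408 = 8160
    O=O: 13 × 503 = 6539
    Σ(broken) = 16829 kJ
  Bonds formed (products):
    C=O: 16 × 810 = 12960
    O-H: 20 × 478 = 9560
    Σ(formed) = 22520 kJ
  ΔH_II = 16829 − 22520 = −5691 kJ
ΔH_I − ΔH_II = +5665 kJ, so reaction II has the more negative ΔH; |ΔH_I − ΔH_II| = 5665 kJ.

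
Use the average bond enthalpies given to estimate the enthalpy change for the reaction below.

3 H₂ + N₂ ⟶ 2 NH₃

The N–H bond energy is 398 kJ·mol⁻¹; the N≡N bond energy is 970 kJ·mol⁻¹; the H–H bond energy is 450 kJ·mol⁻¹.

Bonds broken (reactants):
  H–H: 3 × 450 = 1350
  N≡N: 1 × 970 = 970
  Σ(broken) = 2320 kJ
Bonds formed (products):
  N–H: 6 × 398 = 2388
  Σ(formed) = 2388 kJ
ΔH = Σ(broken) − Σ(formed) = 2320 − 2388 = −68 kJ

ΔH ≈ −68 kJ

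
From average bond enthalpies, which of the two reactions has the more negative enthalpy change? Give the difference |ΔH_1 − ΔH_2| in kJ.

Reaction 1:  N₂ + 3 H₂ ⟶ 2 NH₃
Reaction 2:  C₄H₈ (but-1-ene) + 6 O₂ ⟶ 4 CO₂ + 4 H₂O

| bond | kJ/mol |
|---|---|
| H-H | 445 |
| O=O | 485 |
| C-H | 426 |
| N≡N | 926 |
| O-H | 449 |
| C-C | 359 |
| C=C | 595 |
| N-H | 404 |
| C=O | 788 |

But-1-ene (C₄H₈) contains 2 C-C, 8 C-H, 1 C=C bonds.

Reaction 1:
  Bonds broken (reactants):
    H-H: 3 × 445 = 1335
    N≡N: 1 × 926 = 926
    Σ(broken) = 2261 kJ
  Bonds formed (products):
    N-H: 6 × 404 = 2424
    Σ(formed) = 2424 kJ
  ΔH_1 = 2261 − 2424 = −163 kJ
Reaction 2:
  Bonds broken (reactants):
    C-C: 2 × 359 = 718
    C-H: 8 × 426 = 3408
    C=C: 1 × 595 = 595
    O=O: 6 × 485 = 2910
    Σ(broken) = 7631 kJ
  Bonds formed (products):
    C=O: 8 × 788 = 6304
    O-H: 8 × 449 = 3592
    Σ(formed) = 9896 kJ
  ΔH_2 = 7631 − 9896 = −2265 kJ
ΔH_1 − ΔH_2 = +2102 kJ, so reaction 2 has the more negative ΔH; |ΔH_1 − ΔH_2| = 2102 kJ.

Reaction 2, by 2102 kJ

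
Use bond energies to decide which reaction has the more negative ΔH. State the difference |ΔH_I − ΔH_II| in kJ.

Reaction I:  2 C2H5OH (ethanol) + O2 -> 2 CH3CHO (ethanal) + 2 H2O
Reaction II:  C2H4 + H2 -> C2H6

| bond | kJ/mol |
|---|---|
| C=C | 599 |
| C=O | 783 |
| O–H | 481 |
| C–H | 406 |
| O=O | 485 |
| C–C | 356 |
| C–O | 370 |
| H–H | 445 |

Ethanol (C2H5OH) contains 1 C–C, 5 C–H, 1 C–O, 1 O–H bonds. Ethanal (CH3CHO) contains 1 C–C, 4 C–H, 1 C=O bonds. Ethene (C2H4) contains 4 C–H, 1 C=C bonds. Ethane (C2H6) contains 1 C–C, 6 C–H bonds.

Reaction I:
  Bonds broken (reactants):
    C–C: 2 × 356 = 712
    C–H: 10 × 406 = 4060
    C–O: 2 × 370 = 740
    O–H: 2 × 481 = 962
    O=O: 1 × 485 = 485
    Σ(broken) = 6959 kJ
  Bonds formed (products):
    C–C: 2 × 356 = 712
    C–H: 8 × 406 = 3248
    C=O: 2 × 783 = 1566
    O–H: 4 × 481 = 1924
    Σ(formed) = 7450 kJ
  ΔH_I = 6959 − 7450 = −491 kJ
Reaction II:
  Bonds broken (reactants):
    C–H: 4 × 406 = 1624
    C=C: 1 × 599 = 599
    H–H: 1 × 445 = 445
    Σ(broken) = 2668 kJ
  Bonds formed (products):
    C–C: 1 × 356 = 356
    C–H: 6 × 406 = 2436
    Σ(formed) = 2792 kJ
  ΔH_II = 2668 − 2792 = −124 kJ
ΔH_I − ΔH_II = −367 kJ, so reaction I has the more negative ΔH; |ΔH_I − ΔH_II| = 367 kJ.

Reaction I, by 367 kJ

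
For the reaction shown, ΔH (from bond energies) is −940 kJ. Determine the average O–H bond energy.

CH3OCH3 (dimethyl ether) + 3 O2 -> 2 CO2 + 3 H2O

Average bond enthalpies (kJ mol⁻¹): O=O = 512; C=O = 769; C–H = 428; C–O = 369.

Let D be the O–H bond energy.
Σ(broken) = 6×428 + 2×369 + 3×512 = 4842
Σ(formed) = 4×769 + 6×D = 3076 + 6D
ΔH = Σ(broken) − Σ(formed) = (4842) − (3076 + 6D) = +1766 − 6D
Setting this equal to −940 kJ gives 6D = 2706, so D = 451 kJ/mol.

D(O–H) ≈ 451 kJ/mol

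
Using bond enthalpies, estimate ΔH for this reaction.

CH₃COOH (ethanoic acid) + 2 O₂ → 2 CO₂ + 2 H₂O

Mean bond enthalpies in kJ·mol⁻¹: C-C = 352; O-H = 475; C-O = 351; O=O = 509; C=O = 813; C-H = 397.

ΔH ≈ −952 kJ

Bonds broken (reactants):
  C-C: 1 × 352 = 352
  C-H: 3 × 397 = 1191
  C-O: 1 × 351 = 351
  C=O: 1 × 813 = 813
  O-H: 1 × 475 = 475
  O=O: 2 × 509 = 1018
  Σ(broken) = 4200 kJ
Bonds formed (products):
  C=O: 4 × 813 = 3252
  O-H: 4 × 475 = 1900
  Σ(formed) = 5152 kJ
ΔH = Σ(broken) − Σ(formed) = 4200 − 5152 = −952 kJ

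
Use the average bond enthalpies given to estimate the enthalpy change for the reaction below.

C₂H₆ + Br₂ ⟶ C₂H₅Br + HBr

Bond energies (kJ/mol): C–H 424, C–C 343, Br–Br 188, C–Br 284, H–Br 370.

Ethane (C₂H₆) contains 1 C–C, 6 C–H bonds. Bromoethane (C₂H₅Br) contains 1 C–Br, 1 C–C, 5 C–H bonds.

Bonds broken (reactants):
  Br–Br: 1 × 188 = 188
  C–C: 1 × 343 = 343
  C–H: 6 × 424 = 2544
  Σ(broken) = 3075 kJ
Bonds formed (products):
  C–Br: 1 × 284 = 284
  C–C: 1 × 343 = 343
  C–H: 5 × 424 = 2120
  H–Br: 1 × 370 = 370
  Σ(formed) = 3117 kJ
ΔH = Σ(broken) − Σ(formed) = 3075 − 3117 = −42 kJ

ΔH ≈ −42 kJ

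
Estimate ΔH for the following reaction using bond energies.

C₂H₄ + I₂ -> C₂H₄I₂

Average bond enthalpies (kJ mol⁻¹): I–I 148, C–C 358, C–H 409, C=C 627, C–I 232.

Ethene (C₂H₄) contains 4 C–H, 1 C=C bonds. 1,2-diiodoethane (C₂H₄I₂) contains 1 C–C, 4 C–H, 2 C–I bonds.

ΔH ≈ −47 kJ

Bonds broken (reactants):
  C–H: 4 × 409 = 1636
  C=C: 1 × 627 = 627
  I–I: 1 × 148 = 148
  Σ(broken) = 2411 kJ
Bonds formed (products):
  C–C: 1 × 358 = 358
  C–H: 4 × 409 = 1636
  C–I: 2 × 232 = 464
  Σ(formed) = 2458 kJ
ΔH = Σ(broken) − Σ(formed) = 2411 − 2458 = −47 kJ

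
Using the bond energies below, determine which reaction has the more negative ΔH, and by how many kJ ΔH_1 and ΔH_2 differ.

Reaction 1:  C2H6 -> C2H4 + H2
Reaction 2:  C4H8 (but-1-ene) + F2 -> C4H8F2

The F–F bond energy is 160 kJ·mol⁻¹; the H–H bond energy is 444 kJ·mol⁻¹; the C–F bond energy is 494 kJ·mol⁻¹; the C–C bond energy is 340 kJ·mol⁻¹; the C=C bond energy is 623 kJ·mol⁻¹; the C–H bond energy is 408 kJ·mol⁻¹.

Reaction 2, by 634 kJ

Reaction 1:
  Bonds broken (reactants):
    C–C: 1 × 340 = 340
    C–H: 6 × 408 = 2448
    Σ(broken) = 2788 kJ
  Bonds formed (products):
    C–H: 4 × 408 = 1632
    C=C: 1 × 623 = 623
    H–H: 1 × 444 = 444
    Σ(formed) = 2699 kJ
  ΔH_1 = 2788 − 2699 = +89 kJ
Reaction 2:
  Bonds broken (reactants):
    C–C: 2 × 340 = 680
    C–H: 8 × 408 = 3264
    C=C: 1 × 623 = 623
    F–F: 1 × 160 = 160
    Σ(broken) = 4727 kJ
  Bonds formed (products):
    C–C: 3 × 340 = 1020
    C–F: 2 × 494 = 988
    C–H: 8 × 408 = 3264
    Σ(formed) = 5272 kJ
  ΔH_2 = 4727 − 5272 = −545 kJ
ΔH_1 − ΔH_2 = +634 kJ, so reaction 2 has the more negative ΔH; |ΔH_1 − ΔH_2| = 634 kJ.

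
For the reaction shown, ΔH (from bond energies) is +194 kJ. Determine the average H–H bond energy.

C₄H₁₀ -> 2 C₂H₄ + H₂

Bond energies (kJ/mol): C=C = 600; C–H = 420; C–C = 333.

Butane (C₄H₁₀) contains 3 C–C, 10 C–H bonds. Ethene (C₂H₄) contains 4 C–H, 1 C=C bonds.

Let D be the H–H bond energy.
Σ(broken) = 3×333 + 10×420 = 5199
Σ(formed) = 8×420 + 2×600 + 1×D = 4560 + D
ΔH = Σ(broken) − Σ(formed) = (5199) − (4560 + D) = +639 − D
Setting this equal to +194 kJ gives D = 445 kJ/mol.

D(H–H) ≈ 445 kJ/mol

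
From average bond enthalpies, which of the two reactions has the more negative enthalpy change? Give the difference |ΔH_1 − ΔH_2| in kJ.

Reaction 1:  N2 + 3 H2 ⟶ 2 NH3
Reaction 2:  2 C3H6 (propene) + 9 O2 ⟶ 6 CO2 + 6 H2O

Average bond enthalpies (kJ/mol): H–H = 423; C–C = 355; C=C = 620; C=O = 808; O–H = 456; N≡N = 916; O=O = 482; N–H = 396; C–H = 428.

Reaction 2, by 3553 kJ

Reaction 1:
  Bonds broken (reactants):
    H–H: 3 × 423 = 1269
    N≡N: 1 × 916 = 916
    Σ(broken) = 2185 kJ
  Bonds formed (products):
    N–H: 6 × 396 = 2376
    Σ(formed) = 2376 kJ
  ΔH_1 = 2185 − 2376 = −191 kJ
Reaction 2:
  Bonds broken (reactants):
    C–C: 2 × 355 = 710
    C–H: 12 × 428 = 5136
    C=C: 2 × 620 = 1240
    O=O: 9 × 482 = 4338
    Σ(broken) = 11424 kJ
  Bonds formed (products):
    C=O: 12 × 808 = 9696
    O–H: 12 × 456 = 5472
    Σ(formed) = 15168 kJ
  ΔH_2 = 11424 − 15168 = −3744 kJ
ΔH_1 − ΔH_2 = +3553 kJ, so reaction 2 has the more negative ΔH; |ΔH_1 − ΔH_2| = 3553 kJ.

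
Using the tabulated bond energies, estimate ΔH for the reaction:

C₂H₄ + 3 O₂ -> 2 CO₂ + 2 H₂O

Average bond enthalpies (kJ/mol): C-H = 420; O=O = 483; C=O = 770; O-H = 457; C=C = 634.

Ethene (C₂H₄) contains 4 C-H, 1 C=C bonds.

ΔH ≈ −1145 kJ

Bonds broken (reactants):
  C-H: 4 × 420 = 1680
  C=C: 1 × 634 = 634
  O=O: 3 × 483 = 1449
  Σ(broken) = 3763 kJ
Bonds formed (products):
  C=O: 4 × 770 = 3080
  O-H: 4 × 457 = 1828
  Σ(formed) = 4908 kJ
ΔH = Σ(broken) − Σ(formed) = 3763 − 4908 = −1145 kJ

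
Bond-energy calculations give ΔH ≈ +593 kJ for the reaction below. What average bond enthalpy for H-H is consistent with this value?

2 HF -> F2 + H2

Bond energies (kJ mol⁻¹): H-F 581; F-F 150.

Let D be the H-H bond energy.
Σ(broken) = 2×581 = 1162
Σ(formed) = 1×150 + 1×D = 150 + D
ΔH = Σ(broken) − Σ(formed) = (1162) − (150 + D) = +1012 − D
Setting this equal to +593 kJ gives D = 419 kJ/mol.

D(H-H) ≈ 419 kJ/mol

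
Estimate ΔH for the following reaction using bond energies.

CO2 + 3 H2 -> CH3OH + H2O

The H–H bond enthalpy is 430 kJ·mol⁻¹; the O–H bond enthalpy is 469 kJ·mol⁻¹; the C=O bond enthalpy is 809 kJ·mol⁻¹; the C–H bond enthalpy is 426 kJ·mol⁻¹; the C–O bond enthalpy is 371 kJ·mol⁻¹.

Bonds broken (reactants):
  C=O: 2 × 809 = 1618
  H–H: 3 × 430 = 1290
  Σ(broken) = 2908 kJ
Bonds formed (products):
  C–H: 3 × 426 = 1278
  C–O: 1 × 371 = 371
  O–H: 3 × 469 = 1407
  Σ(formed) = 3056 kJ
ΔH = Σ(broken) − Σ(formed) = 2908 − 3056 = −148 kJ

ΔH ≈ −148 kJ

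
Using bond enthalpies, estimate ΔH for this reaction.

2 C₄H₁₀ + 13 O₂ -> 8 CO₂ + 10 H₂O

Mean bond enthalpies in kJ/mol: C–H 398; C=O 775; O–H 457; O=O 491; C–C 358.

ΔH ≈ −5049 kJ

Bonds broken (reactants):
  C–C: 6 × 358 = 2148
  C–H: 20 × 398 = 7960
  O=O: 13 × 491 = 6383
  Σ(broken) = 16491 kJ
Bonds formed (products):
  C=O: 16 × 775 = 12400
  O–H: 20 × 457 = 9140
  Σ(formed) = 21540 kJ
ΔH = Σ(broken) − Σ(formed) = 16491 − 21540 = −5049 kJ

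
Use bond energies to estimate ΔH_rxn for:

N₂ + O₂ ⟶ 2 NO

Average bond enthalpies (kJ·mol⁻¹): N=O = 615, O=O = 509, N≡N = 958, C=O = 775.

Bonds broken (reactants):
  N≡N: 1 × 958 = 958
  O=O: 1 × 509 = 509
  Σ(broken) = 1467 kJ
Bonds formed (products):
  N=O: 2 × 615 = 1230
  Σ(formed) = 1230 kJ
ΔH = Σ(broken) − Σ(formed) = 1467 − 1230 = +237 kJ

ΔH ≈ +237 kJ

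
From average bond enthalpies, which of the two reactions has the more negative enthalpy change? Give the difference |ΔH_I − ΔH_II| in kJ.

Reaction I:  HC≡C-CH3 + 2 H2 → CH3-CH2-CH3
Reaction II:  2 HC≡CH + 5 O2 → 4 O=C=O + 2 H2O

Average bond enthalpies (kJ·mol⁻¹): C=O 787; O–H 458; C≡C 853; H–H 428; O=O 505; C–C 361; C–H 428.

Reaction I:
  Bonds broken (reactants):
    C≡C: 1 × 853 = 853
    C–C: 1 × 361 = 361
    C–H: 4 × 428 = 1712
    H–H: 2 × 428 = 856
    Σ(broken) = 3782 kJ
  Bonds formed (products):
    C–C: 2 × 361 = 722
    C–H: 8 × 428 = 3424
    Σ(formed) = 4146 kJ
  ΔH_I = 3782 − 4146 = −364 kJ
Reaction II:
  Bonds broken (reactants):
    C≡C: 2 × 853 = 1706
    C–H: 4 × 428 = 1712
    O=O: 5 × 505 = 2525
    Σ(broken) = 5943 kJ
  Bonds formed (products):
    C=O: 8 × 787 = 6296
    O–H: 4 × 458 = 1832
    Σ(formed) = 8128 kJ
  ΔH_II = 5943 − 8128 = −2185 kJ
ΔH_I − ΔH_II = +1821 kJ, so reaction II has the more negative ΔH; |ΔH_I − ΔH_II| = 1821 kJ.

Reaction II, by 1821 kJ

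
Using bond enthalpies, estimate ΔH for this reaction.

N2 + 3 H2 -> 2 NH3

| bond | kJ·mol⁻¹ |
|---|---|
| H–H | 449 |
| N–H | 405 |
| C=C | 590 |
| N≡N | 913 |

Bonds broken (reactants):
  H–H: 3 × 449 = 1347
  N≡N: 1 × 913 = 913
  Σ(broken) = 2260 kJ
Bonds formed (products):
  N–H: 6 × 405 = 2430
  Σ(formed) = 2430 kJ
ΔH = Σ(broken) − Σ(formed) = 2260 − 2430 = −170 kJ

ΔH ≈ −170 kJ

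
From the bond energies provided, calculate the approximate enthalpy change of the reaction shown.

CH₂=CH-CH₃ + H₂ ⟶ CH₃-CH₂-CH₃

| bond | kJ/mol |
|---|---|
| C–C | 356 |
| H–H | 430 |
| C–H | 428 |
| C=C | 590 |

Bonds broken (reactants):
  C–C: 1 × 356 = 356
  C–H: 6 × 428 = 2568
  C=C: 1 × 590 = 590
  H–H: 1 × 430 = 430
  Σ(broken) = 3944 kJ
Bonds formed (products):
  C–C: 2 × 356 = 712
  C–H: 8 × 428 = 3424
  Σ(formed) = 4136 kJ
ΔH = Σ(broken) − Σ(formed) = 3944 − 4136 = −192 kJ

ΔH ≈ −192 kJ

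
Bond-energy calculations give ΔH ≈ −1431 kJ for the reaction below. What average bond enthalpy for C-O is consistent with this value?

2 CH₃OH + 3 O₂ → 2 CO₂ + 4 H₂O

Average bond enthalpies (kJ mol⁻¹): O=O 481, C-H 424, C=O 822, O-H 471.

D(C-O) ≈ 348 kJ/mol

Let D be the C-O bond energy.
Σ(broken) = 6×424 + 2×D + 2×471 + 3×481 = 4929 + 2D
Σ(formed) = 4×822 + 8×471 = 7056
ΔH = Σ(broken) − Σ(formed) = (4929 + 2D) − (7056) = −2127 + 2D
Setting this equal to −1431 kJ gives 2D = 696, so D = 348 kJ/mol.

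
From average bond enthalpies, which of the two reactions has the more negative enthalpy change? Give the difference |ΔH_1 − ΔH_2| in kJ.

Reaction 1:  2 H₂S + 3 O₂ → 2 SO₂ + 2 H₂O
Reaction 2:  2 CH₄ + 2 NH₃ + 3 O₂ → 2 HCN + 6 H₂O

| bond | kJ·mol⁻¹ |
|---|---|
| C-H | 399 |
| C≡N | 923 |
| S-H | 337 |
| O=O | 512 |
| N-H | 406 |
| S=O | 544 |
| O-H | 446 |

Reaction 1:
  Bonds broken (reactants):
    O=O: 3 × 512 = 1536
    S-H: 4 × 337 = 1348
    Σ(broken) = 2884 kJ
  Bonds formed (products):
    O-H: 4 × 446 = 1784
    S=O: 4 × 544 = 2176
    Σ(formed) = 3960 kJ
  ΔH_1 = 2884 − 3960 = −1076 kJ
Reaction 2:
  Bonds broken (reactants):
    C-H: 8 × 399 = 3192
    N-H: 6 × 406 = 2436
    O=O: 3 × 512 = 1536
    Σ(broken) = 7164 kJ
  Bonds formed (products):
    C≡N: 2 × 923 = 1846
    C-H: 2 × 399 = 798
    O-H: 12 × 446 = 5352
    Σ(formed) = 7996 kJ
  ΔH_2 = 7164 − 7996 = −832 kJ
ΔH_1 − ΔH_2 = −244 kJ, so reaction 1 has the more negative ΔH; |ΔH_1 − ΔH_2| = 244 kJ.

Reaction 1, by 244 kJ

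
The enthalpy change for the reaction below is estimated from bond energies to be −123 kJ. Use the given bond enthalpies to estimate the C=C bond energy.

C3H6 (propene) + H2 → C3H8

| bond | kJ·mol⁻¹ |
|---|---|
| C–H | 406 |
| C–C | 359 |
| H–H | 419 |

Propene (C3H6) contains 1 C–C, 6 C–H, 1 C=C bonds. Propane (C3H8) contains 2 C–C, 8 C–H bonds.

Let D be the C=C bond energy.
Σ(broken) = 1×359 + 6×406 + 1×D + 1×419 = 3214 + D
Σ(formed) = 2×359 + 8×406 = 3966
ΔH = Σ(broken) − Σ(formed) = (3214 + D) − (3966) = −752 + D
Setting this equal to −123 kJ gives D = 629 kJ/mol.

D(C=C) ≈ 629 kJ/mol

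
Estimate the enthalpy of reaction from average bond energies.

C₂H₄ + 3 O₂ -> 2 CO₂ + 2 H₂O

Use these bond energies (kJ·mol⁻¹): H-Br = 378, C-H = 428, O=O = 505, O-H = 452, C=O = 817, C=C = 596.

Bonds broken (reactants):
  C-H: 4 × 428 = 1712
  C=C: 1 × 596 = 596
  O=O: 3 × 505 = 1515
  Σ(broken) = 3823 kJ
Bonds formed (products):
  C=O: 4 × 817 = 3268
  O-H: 4 × 452 = 1808
  Σ(formed) = 5076 kJ
ΔH = Σ(broken) − Σ(formed) = 3823 − 5076 = −1253 kJ

ΔH ≈ −1253 kJ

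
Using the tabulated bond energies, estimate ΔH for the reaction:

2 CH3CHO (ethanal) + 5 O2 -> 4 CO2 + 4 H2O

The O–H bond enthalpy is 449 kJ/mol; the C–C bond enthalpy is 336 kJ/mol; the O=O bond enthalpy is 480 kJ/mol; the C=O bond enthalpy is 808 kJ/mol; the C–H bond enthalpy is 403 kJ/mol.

Bonds broken (reactants):
  C–C: 2 × 336 = 672
  C–H: 8 × 403 = 3224
  C=O: 2 × 808 = 1616
  O=O: 5 × 480 = 2400
  Σ(broken) = 7912 kJ
Bonds formed (products):
  C=O: 8 × 808 = 6464
  O–H: 8 × 449 = 3592
  Σ(formed) = 10056 kJ
ΔH = Σ(broken) − Σ(formed) = 7912 − 10056 = −2144 kJ

ΔH ≈ −2144 kJ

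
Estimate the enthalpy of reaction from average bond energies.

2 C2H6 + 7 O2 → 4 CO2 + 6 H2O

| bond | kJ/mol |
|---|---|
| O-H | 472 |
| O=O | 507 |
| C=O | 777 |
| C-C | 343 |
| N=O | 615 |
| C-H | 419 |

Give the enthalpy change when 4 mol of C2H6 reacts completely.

ΔH = −5234 kJ

Bonds broken (reactants):
  C-C: 2 × 343 = 686
  C-H: 12 × 419 = 5028
  O=O: 7 × 507 = 3549
  Σ(broken) = 9263 kJ
Bonds formed (products):
  C=O: 8 × 777 = 6216
  O-H: 12 × 472 = 5664
  Σ(formed) = 11880 kJ
ΔH = Σ(broken) − Σ(formed) = 9263 − 11880 = −2617 kJ
For 2× the reaction as written: 2 × (−2617) = −5234 kJ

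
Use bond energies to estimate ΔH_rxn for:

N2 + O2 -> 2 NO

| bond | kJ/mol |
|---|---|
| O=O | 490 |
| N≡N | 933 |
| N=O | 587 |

Bonds broken (reactants):
  N≡N: 1 × 933 = 933
  O=O: 1 × 490 = 490
  Σ(broken) = 1423 kJ
Bonds formed (products):
  N=O: 2 × 587 = 1174
  Σ(formed) = 1174 kJ
ΔH = Σ(broken) − Σ(formed) = 1423 − 1174 = +249 kJ

ΔH ≈ +249 kJ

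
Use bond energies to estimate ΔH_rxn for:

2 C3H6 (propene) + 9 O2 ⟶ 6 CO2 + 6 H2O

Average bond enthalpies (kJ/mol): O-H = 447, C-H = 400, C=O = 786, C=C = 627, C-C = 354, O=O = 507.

Bonds broken (reactants):
  C-C: 2 × 354 = 708
  C-H: 12 × 400 = 4800
  C=C: 2 × 627 = 1254
  O=O: 9 × 507 = 4563
  Σ(broken) = 11325 kJ
Bonds formed (products):
  C=O: 12 × 786 = 9432
  O-H: 12 × 447 = 5364
  Σ(formed) = 14796 kJ
ΔH = Σ(broken) − Σ(formed) = 11325 − 14796 = −3471 kJ

ΔH ≈ −3471 kJ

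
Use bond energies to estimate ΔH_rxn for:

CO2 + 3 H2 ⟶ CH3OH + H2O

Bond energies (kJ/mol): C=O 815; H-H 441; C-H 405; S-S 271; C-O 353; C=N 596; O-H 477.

Bonds broken (reactants):
  C=O: 2 × 815 = 1630
  H-H: 3 × 441 = 1323
  Σ(broken) = 2953 kJ
Bonds formed (products):
  C-H: 3 × 405 = 1215
  C-O: 1 × 353 = 353
  O-H: 3 × 477 = 1431
  Σ(formed) = 2999 kJ
ΔH = Σ(broken) − Σ(formed) = 2953 − 2999 = −46 kJ

ΔH ≈ −46 kJ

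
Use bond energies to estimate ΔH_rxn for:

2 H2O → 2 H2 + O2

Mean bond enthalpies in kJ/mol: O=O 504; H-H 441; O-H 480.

ΔH ≈ +534 kJ

Bonds broken (reactants):
  O-H: 4 × 480 = 1920
  Σ(broken) = 1920 kJ
Bonds formed (products):
  H-H: 2 × 441 = 882
  O=O: 1 × 504 = 504
  Σ(formed) = 1386 kJ
ΔH = Σ(broken) − Σ(formed) = 1920 − 1386 = +534 kJ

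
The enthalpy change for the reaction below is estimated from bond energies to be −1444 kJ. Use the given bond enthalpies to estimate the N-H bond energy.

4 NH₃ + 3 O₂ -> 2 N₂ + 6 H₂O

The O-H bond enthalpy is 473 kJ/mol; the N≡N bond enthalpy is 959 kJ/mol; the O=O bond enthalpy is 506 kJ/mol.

D(N-H) ≈ 386 kJ/mol

Let D be the N-H bond energy.
Σ(broken) = 12×D + 3×506 = 1518 + 12D
Σ(formed) = 2×959 + 12×473 = 7594
ΔH = Σ(broken) − Σ(formed) = (1518 + 12D) − (7594) = −6076 + 12D
Setting this equal to −1444 kJ gives 12D = 4632, so D = 386 kJ/mol.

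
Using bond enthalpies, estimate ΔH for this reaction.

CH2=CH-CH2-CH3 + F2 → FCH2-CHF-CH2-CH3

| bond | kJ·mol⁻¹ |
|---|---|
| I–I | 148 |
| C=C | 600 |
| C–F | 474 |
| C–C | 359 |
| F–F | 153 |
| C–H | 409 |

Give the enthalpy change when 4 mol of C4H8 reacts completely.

ΔH = −2216 kJ

Bonds broken (reactants):
  C–C: 2 × 359 = 718
  C–H: 8 × 409 = 3272
  C=C: 1 × 600 = 600
  F–F: 1 × 153 = 153
  Σ(broken) = 4743 kJ
Bonds formed (products):
  C–C: 3 × 359 = 1077
  C–F: 2 × 474 = 948
  C–H: 8 × 409 = 3272
  Σ(formed) = 5297 kJ
ΔH = Σ(broken) − Σ(formed) = 4743 − 5297 = −554 kJ
For 4× the reaction as written: 4 × (−554) = −2216 kJ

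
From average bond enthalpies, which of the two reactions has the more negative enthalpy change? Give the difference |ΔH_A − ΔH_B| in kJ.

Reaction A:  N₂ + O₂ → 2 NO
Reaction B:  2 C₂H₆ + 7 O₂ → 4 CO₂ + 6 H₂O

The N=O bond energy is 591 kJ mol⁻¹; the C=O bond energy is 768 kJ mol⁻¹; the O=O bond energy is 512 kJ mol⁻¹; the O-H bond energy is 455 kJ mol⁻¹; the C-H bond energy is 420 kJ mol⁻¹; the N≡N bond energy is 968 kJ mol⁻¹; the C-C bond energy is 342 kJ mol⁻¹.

Reaction A:
  Bonds broken (reactants):
    N≡N: 1 × 968 = 968
    O=O: 1 × 512 = 512
    Σ(broken) = 1480 kJ
  Bonds formed (products):
    N=O: 2 × 591 = 1182
    Σ(formed) = 1182 kJ
  ΔH_A = 1480 − 1182 = +298 kJ
Reaction B:
  Bonds broken (reactants):
    C-C: 2 × 342 = 684
    C-H: 12 × 420 = 5040
    O=O: 7 × 512 = 3584
    Σ(broken) = 9308 kJ
  Bonds formed (products):
    C=O: 8 × 768 = 6144
    O-H: 12 × 455 = 5460
    Σ(formed) = 11604 kJ
  ΔH_B = 9308 − 11604 = −2296 kJ
ΔH_A − ΔH_B = +2594 kJ, so reaction B has the more negative ΔH; |ΔH_A − ΔH_B| = 2594 kJ.

Reaction B, by 2594 kJ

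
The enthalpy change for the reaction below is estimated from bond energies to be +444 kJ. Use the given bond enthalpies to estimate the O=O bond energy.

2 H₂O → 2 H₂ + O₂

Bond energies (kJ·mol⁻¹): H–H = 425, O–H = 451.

D(O=O) ≈ 510 kJ/mol

Let D be the O=O bond energy.
Σ(broken) = 4×451 = 1804
Σ(formed) = 2×425 + 1×D = 850 + D
ΔH = Σ(broken) − Σ(formed) = (1804) − (850 + D) = +954 − D
Setting this equal to +444 kJ gives D = 510 kJ/mol.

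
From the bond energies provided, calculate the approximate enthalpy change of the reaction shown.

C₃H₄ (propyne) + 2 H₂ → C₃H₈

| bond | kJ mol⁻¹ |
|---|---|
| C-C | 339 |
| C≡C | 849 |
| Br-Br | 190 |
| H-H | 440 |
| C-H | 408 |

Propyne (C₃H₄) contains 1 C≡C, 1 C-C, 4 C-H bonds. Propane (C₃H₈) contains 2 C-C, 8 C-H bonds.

Bonds broken (reactants):
  C≡C: 1 × 849 = 849
  C-C: 1 × 339 = 339
  C-H: 4 × 408 = 1632
  H-H: 2 × 440 = 880
  Σ(broken) = 3700 kJ
Bonds formed (products):
  C-C: 2 × 339 = 678
  C-H: 8 × 408 = 3264
  Σ(formed) = 3942 kJ
ΔH = Σ(broken) − Σ(formed) = 3700 − 3942 = −242 kJ

ΔH ≈ −242 kJ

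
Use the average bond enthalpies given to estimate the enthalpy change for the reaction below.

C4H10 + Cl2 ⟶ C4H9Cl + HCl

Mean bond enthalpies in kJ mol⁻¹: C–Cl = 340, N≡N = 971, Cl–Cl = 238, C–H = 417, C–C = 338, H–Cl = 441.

ΔH ≈ −126 kJ

Bonds broken (reactants):
  C–C: 3 × 338 = 1014
  C–H: 10 × 417 = 4170
  Cl–Cl: 1 × 238 = 238
  Σ(broken) = 5422 kJ
Bonds formed (products):
  C–C: 3 × 338 = 1014
  C–Cl: 1 × 340 = 340
  C–H: 9 × 417 = 3753
  H–Cl: 1 × 441 = 441
  Σ(formed) = 5548 kJ
ΔH = Σ(broken) − Σ(formed) = 5422 − 5548 = −126 kJ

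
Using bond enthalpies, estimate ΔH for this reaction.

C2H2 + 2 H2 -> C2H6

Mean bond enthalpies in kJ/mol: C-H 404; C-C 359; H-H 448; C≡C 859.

ΔH ≈ −220 kJ

Bonds broken (reactants):
  C≡C: 1 × 859 = 859
  C-H: 2 × 404 = 808
  H-H: 2 × 448 = 896
  Σ(broken) = 2563 kJ
Bonds formed (products):
  C-C: 1 × 359 = 359
  C-H: 6 × 404 = 2424
  Σ(formed) = 2783 kJ
ΔH = Σ(broken) − Σ(formed) = 2563 − 2783 = −220 kJ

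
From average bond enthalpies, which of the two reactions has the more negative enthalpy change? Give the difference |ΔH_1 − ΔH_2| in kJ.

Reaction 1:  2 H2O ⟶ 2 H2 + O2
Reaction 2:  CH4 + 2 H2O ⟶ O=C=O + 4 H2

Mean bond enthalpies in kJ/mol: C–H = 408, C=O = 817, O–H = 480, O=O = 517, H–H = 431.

Reaction 1:
  Bonds broken (reactants):
    O–H: 4 × 480 = 1920
    Σ(broken) = 1920 kJ
  Bonds formed (products):
    H–H: 2 × 431 = 862
    O=O: 1 × 517 = 517
    Σ(formed) = 1379 kJ
  ΔH_1 = 1920 − 1379 = +541 kJ
Reaction 2:
  Bonds broken (reactants):
    C–H: 4 × 408 = 1632
    O–H: 4 × 480 = 1920
    Σ(broken) = 3552 kJ
  Bonds formed (products):
    C=O: 2 × 817 = 1634
    H–H: 4 × 431 = 1724
    Σ(formed) = 3358 kJ
  ΔH_2 = 3552 − 3358 = +194 kJ
ΔH_1 − ΔH_2 = +347 kJ, so reaction 2 has the more negative ΔH; |ΔH_1 − ΔH_2| = 347 kJ.

Reaction 2, by 347 kJ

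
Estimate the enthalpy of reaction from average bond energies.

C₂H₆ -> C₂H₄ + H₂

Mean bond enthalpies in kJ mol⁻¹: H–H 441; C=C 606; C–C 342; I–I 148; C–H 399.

Bonds broken (reactants):
  C–C: 1 × 342 = 342
  C–H: 6 × 399 = 2394
  Σ(broken) = 2736 kJ
Bonds formed (products):
  C–H: 4 × 399 = 1596
  C=C: 1 × 606 = 606
  H–H: 1 × 441 = 441
  Σ(formed) = 2643 kJ
ΔH = Σ(broken) − Σ(formed) = 2736 − 2643 = +93 kJ

ΔH ≈ +93 kJ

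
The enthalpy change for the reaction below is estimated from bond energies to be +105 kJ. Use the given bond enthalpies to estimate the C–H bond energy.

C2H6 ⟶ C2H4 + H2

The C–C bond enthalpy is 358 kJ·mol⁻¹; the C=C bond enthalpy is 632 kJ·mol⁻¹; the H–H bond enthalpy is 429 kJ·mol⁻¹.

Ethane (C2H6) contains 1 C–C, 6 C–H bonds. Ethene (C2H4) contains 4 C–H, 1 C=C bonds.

Let D be the C–H bond energy.
Σ(broken) = 1×358 + 6×D = 358 + 6D
Σ(formed) = 4×D + 1×632 + 1×429 = 1061 + 4D
ΔH = Σ(broken) − Σ(formed) = (358 + 6D) − (1061 + 4D) = −703 + 2D
Setting this equal to +105 kJ gives 2D = 808, so D = 404 kJ/mol.

D(C–H) ≈ 404 kJ/mol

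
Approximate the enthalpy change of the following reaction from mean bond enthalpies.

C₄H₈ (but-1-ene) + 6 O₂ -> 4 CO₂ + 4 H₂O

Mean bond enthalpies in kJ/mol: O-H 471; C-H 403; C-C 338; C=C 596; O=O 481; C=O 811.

Bonds broken (reactants):
  C-C: 2 × 338 = 676
  C-H: 8 × 403 = 3224
  C=C: 1 × 596 = 596
  O=O: 6 × 481 = 2886
  Σ(broken) = 7382 kJ
Bonds formed (products):
  C=O: 8 × 811 = 6488
  O-H: 8 × 471 = 3768
  Σ(formed) = 10256 kJ
ΔH = Σ(broken) − Σ(formed) = 7382 − 10256 = −2874 kJ

ΔH ≈ −2874 kJ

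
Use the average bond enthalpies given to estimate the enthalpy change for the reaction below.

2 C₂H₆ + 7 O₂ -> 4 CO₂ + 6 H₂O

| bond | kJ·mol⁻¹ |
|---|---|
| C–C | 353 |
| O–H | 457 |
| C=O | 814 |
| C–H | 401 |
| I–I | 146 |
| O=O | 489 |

Bonds broken (reactants):
  C–C: 2 × 353 = 706
  C–H: 12 × 401 = 4812
  O=O: 7 × 489 = 3423
  Σ(broken) = 8941 kJ
Bonds formed (products):
  C=O: 8 × 814 = 6512
  O–H: 12 × 457 = 5484
  Σ(formed) = 11996 kJ
ΔH = Σ(broken) − Σ(formed) = 8941 − 11996 = −3055 kJ

ΔH ≈ −3055 kJ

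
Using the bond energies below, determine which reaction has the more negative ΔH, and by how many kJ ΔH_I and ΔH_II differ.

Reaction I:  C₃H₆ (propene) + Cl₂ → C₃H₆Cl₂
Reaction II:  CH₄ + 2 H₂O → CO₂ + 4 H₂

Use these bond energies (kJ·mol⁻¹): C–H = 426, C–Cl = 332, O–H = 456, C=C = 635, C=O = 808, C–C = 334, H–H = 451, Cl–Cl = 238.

Reaction I, by 233 kJ

Reaction I:
  Bonds broken (reactants):
    C–C: 1 × 334 = 334
    C–H: 6 × 426 = 2556
    C=C: 1 × 635 = 635
    Cl–Cl: 1 × 238 = 238
    Σ(broken) = 3763 kJ
  Bonds formed (products):
    C–C: 2 × 334 = 668
    C–Cl: 2 × 332 = 664
    C–H: 6 × 426 = 2556
    Σ(formed) = 3888 kJ
  ΔH_I = 3763 − 3888 = −125 kJ
Reaction II:
  Bonds broken (reactants):
    C–H: 4 × 426 = 1704
    O–H: 4 × 456 = 1824
    Σ(broken) = 3528 kJ
  Bonds formed (products):
    C=O: 2 × 808 = 1616
    H–H: 4 × 451 = 1804
    Σ(formed) = 3420 kJ
  ΔH_II = 3528 − 3420 = +108 kJ
ΔH_I − ΔH_II = −233 kJ, so reaction I has the more negative ΔH; |ΔH_I − ΔH_II| = 233 kJ.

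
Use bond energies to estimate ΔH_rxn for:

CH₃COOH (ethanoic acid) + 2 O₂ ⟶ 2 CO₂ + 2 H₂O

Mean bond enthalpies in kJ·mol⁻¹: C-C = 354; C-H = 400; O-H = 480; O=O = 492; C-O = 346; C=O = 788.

Bonds broken (reactants):
  C-C: 1 × 354 = 354
  C-H: 3 × 400 = 1200
  C-O: 1 × 346 = 346
  C=O: 1 × 788 = 788
  O-H: 1 × 480 = 480
  O=O: 2 × 492 = 984
  Σ(broken) = 4152 kJ
Bonds formed (products):
  C=O: 4 × 788 = 3152
  O-H: 4 × 480 = 1920
  Σ(formed) = 5072 kJ
ΔH = Σ(broken) − Σ(formed) = 4152 − 5072 = −920 kJ

ΔH ≈ −920 kJ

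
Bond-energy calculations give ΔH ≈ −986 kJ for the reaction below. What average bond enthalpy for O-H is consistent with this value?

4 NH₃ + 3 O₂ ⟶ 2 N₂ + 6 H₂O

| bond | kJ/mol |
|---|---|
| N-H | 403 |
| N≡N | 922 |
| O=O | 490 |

D(O-H) ≈ 454 kJ/mol

Let D be the O-H bond energy.
Σ(broken) = 12×403 + 3×490 = 6306
Σ(formed) = 2×922 + 12×D = 1844 + 12D
ΔH = Σ(broken) − Σ(formed) = (6306) − (1844 + 12D) = +4462 − 12D
Setting this equal to −986 kJ gives 12D = 5448, so D = 454 kJ/mol.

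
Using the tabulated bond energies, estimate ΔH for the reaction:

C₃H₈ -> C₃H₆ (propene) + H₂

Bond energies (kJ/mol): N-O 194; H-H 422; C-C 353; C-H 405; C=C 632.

ΔH ≈ +109 kJ

Bonds broken (reactants):
  C-C: 2 × 353 = 706
  C-H: 8 × 405 = 3240
  Σ(broken) = 3946 kJ
Bonds formed (products):
  C-C: 1 × 353 = 353
  C-H: 6 × 405 = 2430
  C=C: 1 × 632 = 632
  H-H: 1 × 422 = 422
  Σ(formed) = 3837 kJ
ΔH = Σ(broken) − Σ(formed) = 3946 − 3837 = +109 kJ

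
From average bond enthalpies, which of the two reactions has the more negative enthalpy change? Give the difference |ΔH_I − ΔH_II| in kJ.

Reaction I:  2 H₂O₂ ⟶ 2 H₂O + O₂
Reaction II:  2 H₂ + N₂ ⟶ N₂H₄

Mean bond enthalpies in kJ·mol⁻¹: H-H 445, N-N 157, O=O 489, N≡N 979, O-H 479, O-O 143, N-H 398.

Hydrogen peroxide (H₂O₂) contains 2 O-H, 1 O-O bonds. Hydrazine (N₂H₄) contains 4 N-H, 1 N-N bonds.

Reaction I:
  Bonds broken (reactants):
    O-H: 4 × 479 = 1916
    O-O: 2 × 143 = 286
    Σ(broken) = 2202 kJ
  Bonds formed (products):
    O-H: 4 × 479 = 1916
    O=O: 1 × 489 = 489
    Σ(formed) = 2405 kJ
  ΔH_I = 2202 − 2405 = −203 kJ
Reaction II:
  Bonds broken (reactants):
    H-H: 2 × 445 = 890
    N≡N: 1 × 979 = 979
    Σ(broken) = 1869 kJ
  Bonds formed (products):
    N-H: 4 × 398 = 1592
    N-N: 1 × 157 = 157
    Σ(formed) = 1749 kJ
  ΔH_II = 1869 − 1749 = +120 kJ
ΔH_I − ΔH_II = −323 kJ, so reaction I has the more negative ΔH; |ΔH_I − ΔH_II| = 323 kJ.

Reaction I, by 323 kJ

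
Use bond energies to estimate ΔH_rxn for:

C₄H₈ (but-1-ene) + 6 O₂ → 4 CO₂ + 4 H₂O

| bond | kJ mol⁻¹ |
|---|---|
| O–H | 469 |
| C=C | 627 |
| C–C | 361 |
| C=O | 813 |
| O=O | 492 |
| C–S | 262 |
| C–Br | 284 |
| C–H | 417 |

ΔH ≈ −2619 kJ

Bonds broken (reactants):
  C–C: 2 × 361 = 722
  C–H: 8 × 417 = 3336
  C=C: 1 × 627 = 627
  O=O: 6 × 492 = 2952
  Σ(broken) = 7637 kJ
Bonds formed (products):
  C=O: 8 × 813 = 6504
  O–H: 8 × 469 = 3752
  Σ(formed) = 10256 kJ
ΔH = Σ(broken) − Σ(formed) = 7637 − 10256 = −2619 kJ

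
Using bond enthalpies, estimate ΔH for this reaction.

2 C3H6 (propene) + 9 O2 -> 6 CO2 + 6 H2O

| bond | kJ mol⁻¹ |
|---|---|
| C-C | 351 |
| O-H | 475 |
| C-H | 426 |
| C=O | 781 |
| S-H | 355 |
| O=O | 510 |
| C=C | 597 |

Bonds broken (reactants):
  C-C: 2 × 351 = 702
  C-H: 12 × 426 = 5112
  C=C: 2 × 597 = 1194
  O=O: 9 × 510 = 4590
  Σ(broken) = 11598 kJ
Bonds formed (products):
  C=O: 12 × 781 = 9372
  O-H: 12 × 475 = 5700
  Σ(formed) = 15072 kJ
ΔH = Σ(broken) − Σ(formed) = 11598 − 15072 = −3474 kJ

ΔH ≈ −3474 kJ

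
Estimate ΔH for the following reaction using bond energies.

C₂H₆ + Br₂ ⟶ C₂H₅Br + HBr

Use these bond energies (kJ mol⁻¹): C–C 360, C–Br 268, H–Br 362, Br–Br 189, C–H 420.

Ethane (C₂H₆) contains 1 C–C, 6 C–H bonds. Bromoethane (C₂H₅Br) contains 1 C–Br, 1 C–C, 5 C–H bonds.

ΔH ≈ −21 kJ

Bonds broken (reactants):
  Br–Br: 1 × 189 = 189
  C–C: 1 × 360 = 360
  C–H: 6 × 420 = 2520
  Σ(broken) = 3069 kJ
Bonds formed (products):
  C–Br: 1 × 268 = 268
  C–C: 1 × 360 = 360
  C–H: 5 × 420 = 2100
  H–Br: 1 × 362 = 362
  Σ(formed) = 3090 kJ
ΔH = Σ(broken) − Σ(formed) = 3069 − 3090 = −21 kJ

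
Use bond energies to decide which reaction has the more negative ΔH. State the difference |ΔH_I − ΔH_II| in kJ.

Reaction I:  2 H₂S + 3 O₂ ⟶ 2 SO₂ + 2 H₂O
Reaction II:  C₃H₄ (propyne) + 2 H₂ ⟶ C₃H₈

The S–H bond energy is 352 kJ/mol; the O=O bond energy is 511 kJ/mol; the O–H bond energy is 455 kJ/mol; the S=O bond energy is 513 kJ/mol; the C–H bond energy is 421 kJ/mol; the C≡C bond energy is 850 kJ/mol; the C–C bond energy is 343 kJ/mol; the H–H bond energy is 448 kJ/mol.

Reaction I, by 650 kJ

Reaction I:
  Bonds broken (reactants):
    O=O: 3 × 511 = 1533
    S–H: 4 × 352 = 1408
    Σ(broken) = 2941 kJ
  Bonds formed (products):
    O–H: 4 × 455 = 1820
    S=O: 4 × 513 = 2052
    Σ(formed) = 3872 kJ
  ΔH_I = 2941 − 3872 = −931 kJ
Reaction II:
  Bonds broken (reactants):
    C≡C: 1 × 850 = 850
    C–C: 1 × 343 = 343
    C–H: 4 × 421 = 1684
    H–H: 2 × 448 = 896
    Σ(broken) = 3773 kJ
  Bonds formed (products):
    C–C: 2 × 343 = 686
    C–H: 8 × 421 = 3368
    Σ(formed) = 4054 kJ
  ΔH_II = 3773 − 4054 = −281 kJ
ΔH_I − ΔH_II = −650 kJ, so reaction I has the more negative ΔH; |ΔH_I − ΔH_II| = 650 kJ.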